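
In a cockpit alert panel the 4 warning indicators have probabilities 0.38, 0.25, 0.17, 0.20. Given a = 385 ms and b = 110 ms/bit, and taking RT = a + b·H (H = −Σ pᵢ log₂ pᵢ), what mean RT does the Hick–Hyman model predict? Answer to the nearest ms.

597 ms

H = 0.38·log₂(1/0.38) + 0.25·log₂(1/0.25) + 0.17·log₂(1/0.17) + 0.20·log₂(1/0.20) = 1.9294 bits.
RT = 385 + 110 × 1.9294 = 597.24 ms.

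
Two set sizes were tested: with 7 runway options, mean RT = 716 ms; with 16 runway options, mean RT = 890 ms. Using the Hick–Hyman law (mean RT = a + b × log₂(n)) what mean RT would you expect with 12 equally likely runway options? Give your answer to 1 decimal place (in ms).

Solve the two-equation system in a and b:
  b = (890 − 716) / (log₂ 16 − log₂ 7) = 174 / (4 − 2.8074) = 145.894 ms/bit
  a = 716 − 145.894 × 2.8074 = 306.423 ms
Then RT(12) = 306.423 + 145.894 × log₂ 12 = 306.423 + 145.894 × 3.5850 ≈ 829.448 ms.

829.4 ms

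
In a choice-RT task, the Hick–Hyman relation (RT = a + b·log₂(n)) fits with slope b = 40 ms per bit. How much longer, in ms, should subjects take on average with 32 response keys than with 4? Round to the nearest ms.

120 ms

Only the slope matters, since a is common to both: ΔRT = b·log₂(n₂/n₁).
log₂(32) − log₂(4) = log₂(32/4) = log₂(8) = 3.
ΔRT = 40 × 3.0000 = 120.000 ms.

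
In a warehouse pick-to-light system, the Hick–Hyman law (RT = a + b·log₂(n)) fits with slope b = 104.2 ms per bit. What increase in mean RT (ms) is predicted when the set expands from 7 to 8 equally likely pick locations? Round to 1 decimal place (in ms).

ΔRT = (a + b log₂ n₂) − (a + b log₂ n₁) = b·(log₂ n₂ − log₂ n₁).
log₂(8) − log₂(7) = 3 − 2.8074 = 0.1926.
ΔRT = 104.2 × 0.1926 = 20.074 ms.

20.1 ms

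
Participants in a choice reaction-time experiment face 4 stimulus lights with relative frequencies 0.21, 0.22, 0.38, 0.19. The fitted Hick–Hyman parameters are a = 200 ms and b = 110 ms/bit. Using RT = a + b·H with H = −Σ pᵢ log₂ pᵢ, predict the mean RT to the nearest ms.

413 ms

H = 0.21·log₂(1/0.21) + 0.22·log₂(1/0.22) + 0.38·log₂(1/0.38) + 0.19·log₂(1/0.19) = 1.9391 bits.
RT = 200 + 110 × 1.9391 = 413.30 ms.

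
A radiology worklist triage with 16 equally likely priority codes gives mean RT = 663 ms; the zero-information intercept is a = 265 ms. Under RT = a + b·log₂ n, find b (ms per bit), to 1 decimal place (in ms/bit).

99.5 ms/bit

16 alternatives carry log₂ 16 = 4 bits; the choice cost is 663 − 265 = 398 ms, so b = 398/4 = 99.500 ms/bit.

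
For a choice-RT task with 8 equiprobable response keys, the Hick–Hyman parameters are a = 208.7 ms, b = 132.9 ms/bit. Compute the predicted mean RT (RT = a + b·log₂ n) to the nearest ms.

607 ms

log₂(8) = 3 bits, so RT = 208.7 + 132.9 × 3 ≈ 607.400 ms.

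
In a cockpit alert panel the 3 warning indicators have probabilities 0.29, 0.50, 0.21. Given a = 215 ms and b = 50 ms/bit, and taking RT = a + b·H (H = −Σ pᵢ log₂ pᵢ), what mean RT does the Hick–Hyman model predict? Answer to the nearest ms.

H = 0.29·log₂(1/0.29) + 0.50·log₂(1/0.50) + 0.21·log₂(1/0.21) = 1.4907 bits.
RT = 215 + 50 × 1.4907 = 289.54 ms.

290 ms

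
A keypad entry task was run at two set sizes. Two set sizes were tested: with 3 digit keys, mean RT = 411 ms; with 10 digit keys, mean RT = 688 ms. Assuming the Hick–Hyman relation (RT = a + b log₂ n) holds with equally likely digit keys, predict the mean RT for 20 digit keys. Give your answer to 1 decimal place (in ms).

847.5 ms

Fit slope and intercept:
  b = (688 − 411) / (log₂ 10 − log₂ 3) = 277 / (3.3219 − 1.5850) = 159.474 ms/bit
  a = 411 − 159.474 × 1.5850 = 158.240 ms
Then RT(20) = 158.240 + 159.474 × log₂ 20 = 158.240 + 159.474 × 4.3219 ≈ 847.474 ms.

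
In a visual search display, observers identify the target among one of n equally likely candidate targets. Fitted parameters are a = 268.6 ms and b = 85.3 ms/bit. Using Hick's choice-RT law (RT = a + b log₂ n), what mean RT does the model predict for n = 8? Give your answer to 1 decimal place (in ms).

log₂(8) = 3 bits, so RT = 268.6 + 85.3 × 3 ≈ 524.500 ms.

524.5 ms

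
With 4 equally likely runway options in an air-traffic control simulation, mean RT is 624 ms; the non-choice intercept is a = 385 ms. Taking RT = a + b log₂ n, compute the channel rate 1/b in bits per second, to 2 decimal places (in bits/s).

8.37 bits/s

Choice component = 624 − 385 = 239 ms over log₂(4) = 2 bits.
b = 239 / 2 = 119.500 ms/bit, so 1/b = 8.368 bits/s.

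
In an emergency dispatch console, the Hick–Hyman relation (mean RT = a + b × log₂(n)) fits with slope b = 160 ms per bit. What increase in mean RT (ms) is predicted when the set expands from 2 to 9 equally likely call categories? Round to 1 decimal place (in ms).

ΔRT = (a + b log₂ n₂) − (a + b log₂ n₁) = b·(log₂ n₂ − log₂ n₁).
log₂(9) − log₂(2) = 3.1699 − 1 = 2.1699.
ΔRT = 160 × 2.1699 = 347.188 ms.

347.2 ms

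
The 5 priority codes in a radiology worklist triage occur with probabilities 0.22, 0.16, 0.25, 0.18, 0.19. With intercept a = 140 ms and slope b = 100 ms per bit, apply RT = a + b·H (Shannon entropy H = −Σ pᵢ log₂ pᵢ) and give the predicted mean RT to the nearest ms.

Entropy contributions −pᵢ log₂ pᵢ: 0.4806, 0.4230, 0.5000, 0.4453, 0.4552; sum H = 2.3041 bits.
RT = a + bH = 140 + 100·2.3041 = 370.41 ms.

370 ms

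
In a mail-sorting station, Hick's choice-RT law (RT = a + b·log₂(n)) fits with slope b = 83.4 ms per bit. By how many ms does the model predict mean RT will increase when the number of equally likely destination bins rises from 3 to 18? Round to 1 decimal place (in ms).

Only the slope matters, since a is common to both: ΔRT = b·log₂(n₂/n₁).
log₂(18) − log₂(3) = 4.1699 − 1.5850 = 2.5850.
ΔRT = 83.4 × 2.5850 = 215.586 ms.

215.6 ms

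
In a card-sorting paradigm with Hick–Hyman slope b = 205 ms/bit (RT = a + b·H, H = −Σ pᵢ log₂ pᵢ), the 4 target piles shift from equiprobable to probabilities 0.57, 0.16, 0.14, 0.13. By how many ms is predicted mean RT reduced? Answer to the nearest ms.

69 ms

The RT saving is b·ΔH. Equiprobable H₀ = log₂(4) = 2.0000 bits; with the given probabilities H = 1.6650 bits.
b·(H₀ − H) = 205 × (2.0000 − 1.6650) = 68.67 ms.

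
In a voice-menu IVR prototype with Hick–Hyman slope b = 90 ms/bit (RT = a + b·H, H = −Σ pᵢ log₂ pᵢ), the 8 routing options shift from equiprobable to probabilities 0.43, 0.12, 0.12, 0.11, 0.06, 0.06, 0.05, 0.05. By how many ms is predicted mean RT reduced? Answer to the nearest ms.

Equiprobable entropy H₀ = log₂ 8 = 3.0000 bits.
Skewed entropy H = −Σ pᵢ log₂ pᵢ = 2.5272 bits.
ΔRT = b·(H₀ − H) = 90 × 0.4728 = 42.55 ms.

43 ms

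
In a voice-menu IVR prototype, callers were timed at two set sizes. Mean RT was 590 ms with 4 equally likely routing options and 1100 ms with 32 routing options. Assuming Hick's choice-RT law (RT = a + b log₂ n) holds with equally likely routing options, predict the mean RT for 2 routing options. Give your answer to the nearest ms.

With log₂ n on the abscissa the relation is linear; from the two conditions:
  b = (1100 − 590) / (log₂ 32 − log₂ 4) = 510 / (5 − 2) = 170 ms/bit
  a = 590 − 170 × 2 = 250 ms
Then RT(2) = 250 + 170 × log₂ 2 = 250 + 170 × 1 ≈ 420.000 ms.

420 ms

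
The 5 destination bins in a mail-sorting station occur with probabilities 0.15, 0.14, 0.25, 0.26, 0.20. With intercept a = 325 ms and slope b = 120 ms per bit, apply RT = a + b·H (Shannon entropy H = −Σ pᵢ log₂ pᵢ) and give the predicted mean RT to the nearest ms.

H = 0.15·log₂(1/0.15) + 0.14·log₂(1/0.14) + 0.25·log₂(1/0.25) + 0.26·log₂(1/0.26) + 0.20·log₂(1/0.20) = 2.2773 bits.
RT = 325 + 120 × 2.2773 = 598.28 ms.

598 ms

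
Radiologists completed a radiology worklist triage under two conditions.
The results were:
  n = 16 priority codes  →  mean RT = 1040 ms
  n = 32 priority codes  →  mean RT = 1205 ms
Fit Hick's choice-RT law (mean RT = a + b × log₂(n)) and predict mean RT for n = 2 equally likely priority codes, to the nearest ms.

545 ms

Solve the two-equation system in a and b:
  b = (1205 − 1040) / (log₂ 32 − log₂ 16) = 165 / (5 − 4) = 165 ms/bit
  a = 1040 − 165 × 4 = 380 ms
Then RT(2) = 380 + 165 × log₂ 2 = 380 + 165 × 1 ≈ 545.000 ms.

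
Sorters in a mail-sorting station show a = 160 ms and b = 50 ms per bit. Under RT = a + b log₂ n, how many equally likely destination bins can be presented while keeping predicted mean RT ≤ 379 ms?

50·log₂ n ≤ 379 − 160 = 219, giving log₂ n ≤ 4.3800 and n ≤ 20.821. The largest whole number is 20.

20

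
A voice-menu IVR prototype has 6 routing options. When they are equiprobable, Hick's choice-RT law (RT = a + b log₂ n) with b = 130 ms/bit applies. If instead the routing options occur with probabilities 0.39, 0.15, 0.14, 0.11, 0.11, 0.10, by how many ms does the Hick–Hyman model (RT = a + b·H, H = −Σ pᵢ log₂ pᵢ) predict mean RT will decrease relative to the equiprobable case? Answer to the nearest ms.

28 ms

Equiprobable entropy H₀ = log₂ 6 = 2.5850 bits.
Skewed entropy H = −Σ pᵢ log₂ pᵢ = 2.3702 bits.
ΔRT = b·(H₀ − H) = 130 × 0.2147 = 27.92 ms.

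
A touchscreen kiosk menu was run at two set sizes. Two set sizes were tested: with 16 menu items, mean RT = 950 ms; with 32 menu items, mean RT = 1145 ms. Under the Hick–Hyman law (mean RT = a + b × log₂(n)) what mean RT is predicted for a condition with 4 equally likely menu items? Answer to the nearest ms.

560 ms

RT is linear in log₂ n, so two points fix the line:
  b = (1145 − 950) / (log₂ 32 − log₂ 16) = 195 / (5 − 4) = 195 ms/bit
  a = 950 − 195 × 4 = 170 ms
Then RT(4) = 170 + 195 × log₂ 4 = 170 + 195 × 2 ≈ 560.000 ms.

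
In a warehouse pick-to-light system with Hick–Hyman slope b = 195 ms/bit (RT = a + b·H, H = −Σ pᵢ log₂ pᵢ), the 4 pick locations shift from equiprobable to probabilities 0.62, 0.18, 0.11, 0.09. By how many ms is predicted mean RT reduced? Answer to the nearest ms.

91 ms

The RT saving is b·ΔH. Equiprobable H₀ = log₂(4) = 2.0000 bits; with the given probabilities H = 1.5358 bits.
b·(H₀ − H) = 195 × (2.0000 − 1.5358) = 90.51 ms.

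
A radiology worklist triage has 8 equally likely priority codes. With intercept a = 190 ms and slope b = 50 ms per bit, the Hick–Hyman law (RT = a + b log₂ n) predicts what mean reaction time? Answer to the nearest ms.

340 ms

log₂(8) = 3 bits, so RT = 190 + 50 × 3 ≈ 340.000 ms.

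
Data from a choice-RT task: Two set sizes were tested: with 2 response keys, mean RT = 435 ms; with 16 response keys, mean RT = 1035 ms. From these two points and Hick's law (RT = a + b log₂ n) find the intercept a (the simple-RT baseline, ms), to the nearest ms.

235 ms

b = (RT₂ − RT₁)/(log₂ n₂ − log₂ n₁) = (1035 − 435)/(4 − 1) = 200 ms/bit.
a = RT₁ − b·log₂ n₁ = 435 − 200 × 1 = 235.000 ms.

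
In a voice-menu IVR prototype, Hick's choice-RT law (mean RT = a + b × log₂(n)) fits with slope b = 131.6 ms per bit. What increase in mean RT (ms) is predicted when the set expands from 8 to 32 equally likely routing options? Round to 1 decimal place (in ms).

263.2 ms

Only the slope matters, since a is common to both: ΔRT = b·log₂(n₂/n₁).
log₂(32) − log₂(8) = log₂(32/8) = log₂(4) = 2.
ΔRT = 131.6 × 2.0000 = 263.200 ms.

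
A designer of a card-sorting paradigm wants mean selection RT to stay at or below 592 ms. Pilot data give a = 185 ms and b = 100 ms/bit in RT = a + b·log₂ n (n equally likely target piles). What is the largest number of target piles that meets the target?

Set 185 + 100·log₂ n ≤ 592 → log₂ n ≤ (592 − 185)/100 = 4.0700.
So n ≤ 2^4.0700 = 16.795; the largest integer n is 16.

16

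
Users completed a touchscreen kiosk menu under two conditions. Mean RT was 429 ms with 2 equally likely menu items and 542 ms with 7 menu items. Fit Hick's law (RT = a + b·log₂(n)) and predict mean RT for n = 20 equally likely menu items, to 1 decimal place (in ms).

636.7 ms

With log₂ n on the abscissa the relation is linear; from the two conditions:
  b = (542 − 429) / (log₂ 7 − log₂ 2) = 113 / (2.8074 − 1) = 62.522 ms/bit
  a = 429 − 62.522 × 1 = 366.478 ms
Then RT(20) = 366.478 + 62.522 × log₂ 20 = 366.478 + 62.522 × 4.3219 ≈ 636.695 ms.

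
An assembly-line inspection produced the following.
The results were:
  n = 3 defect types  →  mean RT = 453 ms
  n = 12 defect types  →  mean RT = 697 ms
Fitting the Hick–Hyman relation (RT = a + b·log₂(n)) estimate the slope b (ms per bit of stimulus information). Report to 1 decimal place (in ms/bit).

122.0 ms/bit

The slope on a log₂ axis is (697 − 453) / (3.5850 − 1.5850) = 122.000 ms/bit.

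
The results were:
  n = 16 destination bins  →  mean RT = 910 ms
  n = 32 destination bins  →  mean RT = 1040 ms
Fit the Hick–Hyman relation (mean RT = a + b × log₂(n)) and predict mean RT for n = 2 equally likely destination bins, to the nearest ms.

520 ms

With log₂ n on the abscissa the relation is linear; from the two conditions:
  b = (1040 − 910) / (log₂ 32 − log₂ 16) = 130 / (5 − 4) = 130 ms/bit
  a = 910 − 130 × 4 = 390 ms
Then RT(2) = 390 + 130 × log₂ 2 = 390 + 130 × 1 ≈ 520.000 ms.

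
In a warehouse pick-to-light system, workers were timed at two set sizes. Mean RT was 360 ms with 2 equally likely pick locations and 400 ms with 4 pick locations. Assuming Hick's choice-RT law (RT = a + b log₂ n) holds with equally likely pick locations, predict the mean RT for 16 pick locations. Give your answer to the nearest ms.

With log₂ n on the abscissa the relation is linear; from the two conditions:
  b = (400 − 360) / (log₂ 4 − log₂ 2) = 40 / (2 − 1) = 40 ms/bit
  a = 360 − 40 × 1 = 320 ms
Then RT(16) = 320 + 40 × log₂ 16 = 320 + 40 × 4 ≈ 480.000 ms.

480 ms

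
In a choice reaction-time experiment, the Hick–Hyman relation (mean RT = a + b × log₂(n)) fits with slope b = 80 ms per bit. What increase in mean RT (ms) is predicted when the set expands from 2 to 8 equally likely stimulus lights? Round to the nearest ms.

160 ms

Only the slope matters, since a is common to both: ΔRT = b·log₂(n₂/n₁).
log₂(8) − log₂(2) = log₂(8/2) = log₂(4) = 2.
ΔRT = 80 × 2.0000 = 160.000 ms.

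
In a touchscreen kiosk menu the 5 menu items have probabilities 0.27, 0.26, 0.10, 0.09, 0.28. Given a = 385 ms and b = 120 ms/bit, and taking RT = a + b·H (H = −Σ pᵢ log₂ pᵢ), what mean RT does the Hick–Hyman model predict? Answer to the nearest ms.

H = 0.27·log₂(1/0.27) + 0.26·log₂(1/0.26) + 0.10·log₂(1/0.10) + 0.09·log₂(1/0.09) + 0.28·log₂(1/0.28) = 2.1744 bits.
RT = 385 + 120 × 2.1744 = 645.93 ms.

646 ms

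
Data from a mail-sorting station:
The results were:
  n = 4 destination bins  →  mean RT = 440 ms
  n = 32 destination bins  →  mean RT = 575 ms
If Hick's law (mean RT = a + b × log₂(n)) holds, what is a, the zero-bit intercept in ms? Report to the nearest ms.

350 ms

The slope on a log₂ axis is (575 − 440) / (5 − 2) = 45 ms/bit.
Intercept: a = 440 − 45·log₂(4) = 350.000 ms.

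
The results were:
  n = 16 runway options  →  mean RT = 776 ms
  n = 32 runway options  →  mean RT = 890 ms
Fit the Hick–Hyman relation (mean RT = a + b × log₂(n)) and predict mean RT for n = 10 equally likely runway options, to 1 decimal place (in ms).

Fit slope and intercept:
  b = (890 − 776) / (log₂ 32 − log₂ 16) = 114 / (5 − 4) = 114.000 ms/bit
  a = 776 − 114.000 × 4 = 320.000 ms
Then RT(10) = 320.000 + 114.000 × log₂ 10 = 320.000 + 114.000 × 3.3219 ≈ 698.700 ms.

698.7 ms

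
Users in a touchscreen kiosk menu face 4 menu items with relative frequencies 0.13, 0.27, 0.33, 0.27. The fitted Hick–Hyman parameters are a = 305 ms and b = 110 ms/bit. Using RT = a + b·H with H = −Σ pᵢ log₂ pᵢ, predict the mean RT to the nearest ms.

H = 0.13·log₂(1/0.13) + 0.27·log₂(1/0.27) + 0.33·log₂(1/0.33) + 0.27·log₂(1/0.27) = 1.9305 bits.
RT = 305 + 110 × 1.9305 = 517.36 ms.

517 ms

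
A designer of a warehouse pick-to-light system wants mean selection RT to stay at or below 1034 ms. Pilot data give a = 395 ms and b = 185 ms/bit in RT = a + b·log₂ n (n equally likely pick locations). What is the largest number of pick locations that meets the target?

10

Information budget: (1034 − 395)/185 = 3.4541 bits, so n ≤ 2^3.4541 = 10.959 → at most 10.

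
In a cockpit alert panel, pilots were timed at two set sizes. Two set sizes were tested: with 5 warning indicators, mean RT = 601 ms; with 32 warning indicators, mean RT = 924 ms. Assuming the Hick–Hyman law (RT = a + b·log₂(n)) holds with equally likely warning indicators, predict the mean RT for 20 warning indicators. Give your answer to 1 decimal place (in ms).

842.2 ms

Fit slope and intercept:
  b = (924 − 601) / (log₂ 32 − log₂ 5) = 323 / (5 − 2.3219) = 120.609 ms/bit
  a = 601 − 120.609 × 2.3219 = 320.954 ms
Then RT(20) = 320.954 + 120.609 × log₂ 20 = 320.954 + 120.609 × 4.3219 ≈ 842.218 ms.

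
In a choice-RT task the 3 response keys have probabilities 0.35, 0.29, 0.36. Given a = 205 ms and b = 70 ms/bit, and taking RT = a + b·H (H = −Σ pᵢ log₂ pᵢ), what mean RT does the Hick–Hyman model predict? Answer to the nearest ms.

316 ms

H = 0.35·log₂(1/0.35) + 0.29·log₂(1/0.29) + 0.36·log₂(1/0.36) = 1.5786 bits.
RT = 205 + 70 × 1.5786 = 315.50 ms.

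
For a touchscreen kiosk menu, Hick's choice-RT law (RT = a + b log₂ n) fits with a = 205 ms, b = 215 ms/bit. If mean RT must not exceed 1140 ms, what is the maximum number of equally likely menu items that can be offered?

20

215·log₂ n ≤ 1140 − 205 = 935, giving log₂ n ≤ 4.3488 and n ≤ 20.377. The largest whole number is 20.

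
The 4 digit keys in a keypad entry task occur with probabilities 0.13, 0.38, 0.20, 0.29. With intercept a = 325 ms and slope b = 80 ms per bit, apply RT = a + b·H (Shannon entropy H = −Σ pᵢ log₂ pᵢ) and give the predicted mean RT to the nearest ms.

477 ms

H = 0.13·log₂(1/0.13) + 0.38·log₂(1/0.38) + 0.20·log₂(1/0.20) + 0.29·log₂(1/0.29) = 1.8954 bits.
RT = 325 + 80 × 1.8954 = 476.63 ms.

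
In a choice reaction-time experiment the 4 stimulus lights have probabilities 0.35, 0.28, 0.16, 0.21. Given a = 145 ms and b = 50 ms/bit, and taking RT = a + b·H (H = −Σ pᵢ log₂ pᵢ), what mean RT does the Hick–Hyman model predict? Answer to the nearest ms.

242 ms

H = 0.35·log₂(1/0.35) + 0.28·log₂(1/0.28) + 0.16·log₂(1/0.16) + 0.21·log₂(1/0.21) = 1.9402 bits.
RT = 145 + 50 × 1.9402 = 242.01 ms.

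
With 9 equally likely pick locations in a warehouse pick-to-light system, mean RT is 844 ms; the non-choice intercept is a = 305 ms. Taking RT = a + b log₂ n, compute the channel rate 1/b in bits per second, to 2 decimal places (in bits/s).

Choice component = 844 − 305 = 539 ms over log₂(9) = 3.1699 bits.
b = 539 / 3.1699 = 170.036 ms/bit, so 1/b = 5.881 bits/s.

5.88 bits/s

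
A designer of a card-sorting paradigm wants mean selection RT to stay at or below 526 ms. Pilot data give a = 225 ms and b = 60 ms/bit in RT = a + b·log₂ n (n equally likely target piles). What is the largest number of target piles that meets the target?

32

Information budget: (526 − 225)/60 = 5.0167 bits, so n ≤ 2^5.0167 = 32.372 → at most 32.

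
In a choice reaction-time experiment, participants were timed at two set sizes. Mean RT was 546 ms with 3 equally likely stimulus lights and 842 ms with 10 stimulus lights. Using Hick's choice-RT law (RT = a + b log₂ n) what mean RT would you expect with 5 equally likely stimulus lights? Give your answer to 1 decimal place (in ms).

671.6 ms

With log₂ n on the abscissa the relation is linear; from the two conditions:
  b = (842 − 546) / (log₂ 10 − log₂ 3) = 296 / (3.3219 − 1.5850) = 170.412 ms/bit
  a = 546 − 170.412 × 1.5850 = 275.903 ms
Then RT(5) = 275.903 + 170.412 × log₂ 5 = 275.903 + 170.412 × 2.3219 ≈ 671.588 ms.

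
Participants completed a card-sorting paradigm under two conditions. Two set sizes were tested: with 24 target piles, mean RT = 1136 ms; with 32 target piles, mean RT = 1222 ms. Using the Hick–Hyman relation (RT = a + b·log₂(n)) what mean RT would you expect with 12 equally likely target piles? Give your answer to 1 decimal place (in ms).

RT is linear in log₂ n, so two points fix the line:
  b = (1222 − 1136) / (log₂ 32 − log₂ 24) = 86 / (5 − 4.5850) = 207.210 ms/bit
  a = 1136 − 207.210 × 4.5850 = 185.949 ms
Then RT(12) = 185.949 + 207.210 × log₂ 12 = 185.949 + 207.210 × 3.5850 ≈ 928.790 ms.

928.8 ms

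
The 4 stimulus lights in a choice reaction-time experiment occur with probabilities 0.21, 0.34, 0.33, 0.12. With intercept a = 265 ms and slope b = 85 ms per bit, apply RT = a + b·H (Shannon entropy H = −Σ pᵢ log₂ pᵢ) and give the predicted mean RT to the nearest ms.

426 ms

Entropy contributions −pᵢ log₂ pᵢ: 0.4728, 0.5292, 0.5278, 0.3671; sum H = 1.8969 bits.
RT = a + bH = 265 + 85·1.8969 = 426.24 ms.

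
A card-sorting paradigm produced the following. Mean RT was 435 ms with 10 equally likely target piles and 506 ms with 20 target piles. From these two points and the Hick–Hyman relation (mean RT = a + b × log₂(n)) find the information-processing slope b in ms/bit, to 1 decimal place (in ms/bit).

71.0 ms/bit

The slope on a log₂ axis is (506 − 435) / (4.3219 − 3.3219) = 71.000 ms/bit.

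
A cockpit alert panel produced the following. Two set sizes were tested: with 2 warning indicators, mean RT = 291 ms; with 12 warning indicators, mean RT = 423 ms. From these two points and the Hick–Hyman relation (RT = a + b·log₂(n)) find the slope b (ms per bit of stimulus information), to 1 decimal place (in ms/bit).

51.1 ms/bit

b = (RT₂ − RT₁)/(log₂ n₂ − log₂ n₁) = (423 − 291)/(3.5850 − 1) = 51.065 ms/bit.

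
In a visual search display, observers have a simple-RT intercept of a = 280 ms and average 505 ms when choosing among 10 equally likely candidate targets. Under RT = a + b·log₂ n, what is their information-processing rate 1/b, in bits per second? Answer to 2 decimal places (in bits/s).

14.76 bits/s

b = (505 − 280)/log₂ 10 = 225/3.3219 = 67.732 ms per bit = 0.06773 s/bit; the reciprocal is 14.764 bits/s.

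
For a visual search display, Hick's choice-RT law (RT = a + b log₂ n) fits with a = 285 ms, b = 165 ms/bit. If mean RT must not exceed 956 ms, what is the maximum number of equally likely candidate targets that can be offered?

Set 285 + 165·log₂ n ≤ 956 → log₂ n ≤ (956 − 285)/165 = 4.0667.
So n ≤ 2^4.0667 = 16.757; the largest integer n is 16.

16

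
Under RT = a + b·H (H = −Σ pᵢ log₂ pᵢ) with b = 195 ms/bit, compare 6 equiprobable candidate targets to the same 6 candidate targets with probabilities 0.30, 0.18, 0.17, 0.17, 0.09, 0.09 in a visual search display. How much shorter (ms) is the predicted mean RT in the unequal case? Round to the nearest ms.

Equiprobable entropy H₀ = log₂ 6 = 2.5850 bits.
Skewed entropy H = −Σ pᵢ log₂ pᵢ = 2.4609 bits.
ΔRT = b·(H₀ − H) = 195 × 0.1241 = 24.20 ms.

24 ms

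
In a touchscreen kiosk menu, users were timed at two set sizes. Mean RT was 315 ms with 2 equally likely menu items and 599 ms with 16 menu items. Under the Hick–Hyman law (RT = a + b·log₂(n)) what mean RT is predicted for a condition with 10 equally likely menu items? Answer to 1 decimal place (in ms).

534.8 ms

RT is linear in log₂ n, so two points fix the line:
  b = (599 − 315) / (log₂ 16 − log₂ 2) = 284 / (4 − 1) = 94.667 ms/bit
  a = 315 − 94.667 × 1 = 220.333 ms
Then RT(10) = 220.333 + 94.667 × log₂ 10 = 220.333 + 94.667 × 3.3219 ≈ 534.809 ms.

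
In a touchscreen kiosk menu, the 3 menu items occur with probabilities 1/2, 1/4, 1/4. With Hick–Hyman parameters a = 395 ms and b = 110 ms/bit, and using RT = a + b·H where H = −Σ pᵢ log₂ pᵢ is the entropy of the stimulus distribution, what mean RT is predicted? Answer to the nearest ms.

560 ms

Each term −pᵢ log₂ pᵢ: 0.5·1 + 0.25·2 + 0.25·2; summed, H = 1.500 bits.
Mean RT = a + bH = 395 + 110·1.500 = 560.00 ms.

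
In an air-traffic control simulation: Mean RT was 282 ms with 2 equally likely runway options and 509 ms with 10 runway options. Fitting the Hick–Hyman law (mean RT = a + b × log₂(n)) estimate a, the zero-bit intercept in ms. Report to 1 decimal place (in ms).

The slope on a log₂ axis is (509 − 282) / (3.3219 − 1) = 97.764 ms/bit.
Intercept: a = 282 − 97.764·log₂(2) = 184.236 ms.

184.2 ms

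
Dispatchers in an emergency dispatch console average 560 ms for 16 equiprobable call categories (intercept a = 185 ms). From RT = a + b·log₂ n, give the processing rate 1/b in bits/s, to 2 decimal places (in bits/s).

Choice component = 560 − 185 = 375 ms over log₂(16) = 4 bits.
b = 375 / 4 = 93.750 ms/bit, so 1/b = 10.667 bits/s.

10.67 bits/s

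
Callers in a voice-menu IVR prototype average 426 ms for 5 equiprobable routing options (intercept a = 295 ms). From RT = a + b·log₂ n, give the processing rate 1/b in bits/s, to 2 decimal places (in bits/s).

17.72 bits/s

Choice component = 426 − 295 = 131 ms over log₂(5) = 2.3219 bits.
b = 131 / 2.3219 = 56.419 ms/bit, so 1/b = 17.725 bits/s.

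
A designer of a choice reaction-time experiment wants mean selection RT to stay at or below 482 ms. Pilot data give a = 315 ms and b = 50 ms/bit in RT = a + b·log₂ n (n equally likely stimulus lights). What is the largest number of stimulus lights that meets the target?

10

50·log₂ n ≤ 482 − 315 = 167, giving log₂ n ≤ 3.3400 and n ≤ 10.126. The largest whole number is 10.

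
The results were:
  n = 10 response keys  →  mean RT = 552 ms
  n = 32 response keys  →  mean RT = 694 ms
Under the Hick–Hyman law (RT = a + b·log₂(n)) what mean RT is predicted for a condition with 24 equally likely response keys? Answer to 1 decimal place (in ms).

With log₂ n on the abscissa the relation is linear; from the two conditions:
  b = (694 − 552) / (log₂ 32 − log₂ 10) = 142 / (5 − 3.3219) = 84.621 ms/bit
  a = 552 − 84.621 × 3.3219 = 270.895 ms
Then RT(24) = 270.895 + 84.621 × log₂ 24 = 270.895 + 84.621 × 4.5850 ≈ 658.879 ms.

658.9 ms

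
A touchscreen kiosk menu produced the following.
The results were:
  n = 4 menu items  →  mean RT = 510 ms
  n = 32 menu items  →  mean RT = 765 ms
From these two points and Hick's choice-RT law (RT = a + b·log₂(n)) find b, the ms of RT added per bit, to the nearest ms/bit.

The slope on a log₂ axis is (765 − 510) / (5 − 2) = 85 ms/bit.

85 ms/bit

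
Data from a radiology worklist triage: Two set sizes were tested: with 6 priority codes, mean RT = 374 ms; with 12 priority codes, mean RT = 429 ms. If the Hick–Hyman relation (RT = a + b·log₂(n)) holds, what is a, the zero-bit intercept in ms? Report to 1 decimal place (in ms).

Slope: b = (429 − 374) / (log₂ 12 − log₂ 6) = 55/1.0000 = 55.000 ms/bit.
a = RT₁ − b·log₂ n₁ = 374 − 55.000 × 2.5850 = 231.827 ms.

231.8 ms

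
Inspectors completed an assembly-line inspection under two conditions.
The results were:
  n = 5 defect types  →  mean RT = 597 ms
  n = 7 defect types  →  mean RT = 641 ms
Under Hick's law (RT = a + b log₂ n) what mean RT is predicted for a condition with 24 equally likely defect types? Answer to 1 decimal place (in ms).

802.1 ms

Solve the two-equation system in a and b:
  b = (641 − 597) / (log₂ 7 − log₂ 5) = 44 / (2.8074 − 2.3219) = 90.642 ms/bit
  a = 597 − 90.642 × 2.3219 = 386.536 ms
Then RT(24) = 386.536 + 90.642 × log₂ 24 = 386.536 + 90.642 × 4.5850 ≈ 802.126 ms.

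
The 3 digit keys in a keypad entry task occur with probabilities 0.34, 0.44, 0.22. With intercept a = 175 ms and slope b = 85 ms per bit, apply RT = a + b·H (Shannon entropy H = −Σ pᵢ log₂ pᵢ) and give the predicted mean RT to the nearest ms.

305 ms

Entropy contributions −pᵢ log₂ pᵢ: 0.5292, 0.5211, 0.4806; sum H = 1.5309 bits.
RT = a + bH = 175 + 85·1.5309 = 305.13 ms.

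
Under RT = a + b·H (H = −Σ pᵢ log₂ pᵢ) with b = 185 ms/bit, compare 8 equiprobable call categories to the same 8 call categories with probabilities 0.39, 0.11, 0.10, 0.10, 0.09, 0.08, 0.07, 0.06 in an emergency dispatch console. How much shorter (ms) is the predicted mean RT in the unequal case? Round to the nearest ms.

63 ms

The RT saving is b·ΔH. Equiprobable H₀ = log₂(8) = 3.0000 bits; with the given probabilities H = 2.6607 bits.
b·(H₀ − H) = 185 × (3.0000 − 2.6607) = 62.77 ms.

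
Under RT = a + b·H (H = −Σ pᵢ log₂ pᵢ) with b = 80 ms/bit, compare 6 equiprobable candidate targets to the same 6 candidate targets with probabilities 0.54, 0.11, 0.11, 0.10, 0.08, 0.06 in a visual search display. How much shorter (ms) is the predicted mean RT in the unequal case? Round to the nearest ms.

Equiprobable entropy H₀ = log₂ 6 = 2.5850 bits.
Skewed entropy H = −Σ pᵢ log₂ pᵢ = 2.0479 bits.
ΔRT = b·(H₀ − H) = 80 × 0.5371 = 42.97 ms.

43 ms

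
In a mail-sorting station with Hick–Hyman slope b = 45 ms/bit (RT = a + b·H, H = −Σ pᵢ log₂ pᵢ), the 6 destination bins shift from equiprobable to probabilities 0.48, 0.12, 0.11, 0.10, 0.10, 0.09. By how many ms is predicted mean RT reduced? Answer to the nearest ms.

17 ms

Equiprobable entropy H₀ = log₂ 6 = 2.5850 bits.
Skewed entropy H = −Σ pᵢ log₂ pᵢ = 2.2027 bits.
ΔRT = b·(H₀ − H) = 45 × 0.3823 = 17.20 ms.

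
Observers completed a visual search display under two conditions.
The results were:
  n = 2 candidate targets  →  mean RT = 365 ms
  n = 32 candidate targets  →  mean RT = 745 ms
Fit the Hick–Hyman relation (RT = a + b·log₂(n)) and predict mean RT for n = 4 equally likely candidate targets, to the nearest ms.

With log₂ n on the abscissa the relation is linear; from the two conditions:
  b = (745 − 365) / (log₂ 32 − log₂ 2) = 380 / (5 − 1) = 95 ms/bit
  a = 365 − 95 × 1 = 270 ms
Then RT(4) = 270 + 95 × log₂ 4 = 270 + 95 × 2 ≈ 460.000 ms.

460 ms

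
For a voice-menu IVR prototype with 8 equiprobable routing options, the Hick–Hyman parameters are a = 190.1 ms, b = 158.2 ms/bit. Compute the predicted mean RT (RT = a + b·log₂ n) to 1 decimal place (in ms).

log₂(8) = 3 bits, so RT = 190.1 + 158.2 × 3 ≈ 664.700 ms.

664.7 ms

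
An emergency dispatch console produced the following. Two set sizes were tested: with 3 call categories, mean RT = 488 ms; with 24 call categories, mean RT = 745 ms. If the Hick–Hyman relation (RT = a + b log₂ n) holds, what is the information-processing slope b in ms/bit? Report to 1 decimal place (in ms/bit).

85.7 ms/bit

b = (RT₂ − RT₁)/(log₂ n₂ − log₂ n₁) = (745 − 488)/(4.5850 − 1.5850) = 85.667 ms/bit.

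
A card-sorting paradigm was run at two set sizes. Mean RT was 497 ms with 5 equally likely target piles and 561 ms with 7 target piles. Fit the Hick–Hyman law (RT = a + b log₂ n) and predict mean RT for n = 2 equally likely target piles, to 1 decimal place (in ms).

322.7 ms

Fit slope and intercept:
  b = (561 − 497) / (log₂ 7 − log₂ 5) = 64 / (2.8074 − 2.3219) = 131.843 ms/bit
  a = 497 − 131.843 × 2.3219 = 190.871 ms
Then RT(2) = 190.871 + 131.843 × log₂ 2 = 190.871 + 131.843 × 1 ≈ 322.713 ms.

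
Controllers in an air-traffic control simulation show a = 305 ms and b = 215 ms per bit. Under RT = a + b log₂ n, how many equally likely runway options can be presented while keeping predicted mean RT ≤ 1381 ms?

Set 305 + 215·log₂ n ≤ 1381 → log₂ n ≤ (1381 − 305)/215 = 5.0047.
So n ≤ 2^5.0047 = 32.103; the largest integer n is 32.

32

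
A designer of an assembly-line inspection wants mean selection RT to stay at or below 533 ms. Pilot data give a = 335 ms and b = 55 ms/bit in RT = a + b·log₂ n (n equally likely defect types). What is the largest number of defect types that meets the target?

12

55·log₂ n ≤ 533 − 335 = 198, giving log₂ n ≤ 3.6000 and n ≤ 12.126. The largest whole number is 12.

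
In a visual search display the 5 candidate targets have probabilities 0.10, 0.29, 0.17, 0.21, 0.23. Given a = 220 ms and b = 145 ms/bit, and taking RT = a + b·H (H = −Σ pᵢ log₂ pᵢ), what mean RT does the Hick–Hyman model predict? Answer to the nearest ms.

H = 0.10·log₂(1/0.10) + 0.29·log₂(1/0.29) + 0.17·log₂(1/0.17) + 0.21·log₂(1/0.21) + 0.23·log₂(1/0.23) = 2.2452 bits.
RT = 220 + 145 × 2.2452 = 545.55 ms.

546 ms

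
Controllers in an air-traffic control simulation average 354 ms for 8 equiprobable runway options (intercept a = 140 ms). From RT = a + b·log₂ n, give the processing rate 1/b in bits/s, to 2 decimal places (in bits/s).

14.02 bits/s

Choice component = 354 − 140 = 214 ms over log₂(8) = 3 bits.
b = 214 / 3 = 71.333 ms/bit, so 1/b = 14.019 bits/s.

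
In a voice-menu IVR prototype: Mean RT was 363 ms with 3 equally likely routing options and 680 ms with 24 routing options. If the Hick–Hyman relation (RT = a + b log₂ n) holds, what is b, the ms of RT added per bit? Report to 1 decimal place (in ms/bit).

105.7 ms/bit

Slope: b = (680 − 363) / (log₂ 24 − log₂ 3) = 317/3.0000 = 105.667 ms/bit.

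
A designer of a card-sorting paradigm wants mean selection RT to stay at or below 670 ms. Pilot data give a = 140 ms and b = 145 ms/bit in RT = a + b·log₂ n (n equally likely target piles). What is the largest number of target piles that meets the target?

12

145·log₂ n ≤ 670 − 140 = 530, giving log₂ n ≤ 3.6552 and n ≤ 12.598. The largest whole number is 12.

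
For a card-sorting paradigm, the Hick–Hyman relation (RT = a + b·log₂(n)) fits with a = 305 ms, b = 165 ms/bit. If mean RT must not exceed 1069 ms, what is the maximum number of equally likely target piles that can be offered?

165·log₂ n ≤ 1069 − 305 = 764, giving log₂ n ≤ 4.6303 and n ≤ 24.766. The largest whole number is 24.

24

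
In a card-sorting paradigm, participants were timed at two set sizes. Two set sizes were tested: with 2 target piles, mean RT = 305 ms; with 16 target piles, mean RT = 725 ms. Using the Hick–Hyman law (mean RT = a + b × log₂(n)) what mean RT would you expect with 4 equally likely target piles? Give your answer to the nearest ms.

445 ms

With log₂ n on the abscissa the relation is linear; from the two conditions:
  b = (725 − 305) / (log₂ 16 − log₂ 2) = 420 / (4 − 1) = 140 ms/bit
  a = 305 − 140 × 1 = 165 ms
Then RT(4) = 165 + 140 × log₂ 4 = 165 + 140 × 2 ≈ 445.000 ms.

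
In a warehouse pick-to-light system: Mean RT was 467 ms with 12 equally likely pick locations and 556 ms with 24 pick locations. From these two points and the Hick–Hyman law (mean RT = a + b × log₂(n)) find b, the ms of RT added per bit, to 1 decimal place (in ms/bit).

b = (RT₂ − RT₁)/(log₂ n₂ − log₂ n₁) = (556 − 467)/(4.5850 − 3.5850) = 89.000 ms/bit.

89.0 ms/bit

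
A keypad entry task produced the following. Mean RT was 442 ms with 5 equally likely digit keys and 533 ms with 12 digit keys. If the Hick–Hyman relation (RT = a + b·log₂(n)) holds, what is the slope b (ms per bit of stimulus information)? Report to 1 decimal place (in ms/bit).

72.0 ms/bit

b = (RT₂ − RT₁)/(log₂ n₂ − log₂ n₁) = (533 − 442)/(3.5850 − 2.3219) = 72.049 ms/bit.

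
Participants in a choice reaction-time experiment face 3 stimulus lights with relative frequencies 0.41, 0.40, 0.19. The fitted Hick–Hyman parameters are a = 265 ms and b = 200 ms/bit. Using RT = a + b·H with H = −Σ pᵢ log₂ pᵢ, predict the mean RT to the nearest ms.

567 ms

Entropy contributions −pᵢ log₂ pᵢ: 0.5274, 0.5288, 0.4552; sum H = 1.5114 bits.
RT = a + bH = 265 + 200·1.5114 = 567.28 ms.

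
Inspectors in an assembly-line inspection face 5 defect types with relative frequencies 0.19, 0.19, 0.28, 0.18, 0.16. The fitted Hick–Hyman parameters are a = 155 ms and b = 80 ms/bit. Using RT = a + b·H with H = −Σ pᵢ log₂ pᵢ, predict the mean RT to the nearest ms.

H = 0.19·log₂(1/0.19) + 0.19·log₂(1/0.19) + 0.28·log₂(1/0.28) + 0.18·log₂(1/0.18) + 0.16·log₂(1/0.16) = 2.2930 bits.
RT = 155 + 80 × 2.2930 = 338.44 ms.

338 ms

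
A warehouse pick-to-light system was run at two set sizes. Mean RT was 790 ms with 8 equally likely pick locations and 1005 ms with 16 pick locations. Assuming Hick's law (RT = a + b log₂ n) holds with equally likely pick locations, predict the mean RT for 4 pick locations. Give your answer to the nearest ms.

575 ms

RT is linear in log₂ n, so two points fix the line:
  b = (1005 − 790) / (log₂ 16 − log₂ 8) = 215 / (4 − 3) = 215 ms/bit
  a = 790 − 215 × 3 = 145 ms
Then RT(4) = 145 + 215 × log₂ 4 = 145 + 215 × 2 ≈ 575.000 ms.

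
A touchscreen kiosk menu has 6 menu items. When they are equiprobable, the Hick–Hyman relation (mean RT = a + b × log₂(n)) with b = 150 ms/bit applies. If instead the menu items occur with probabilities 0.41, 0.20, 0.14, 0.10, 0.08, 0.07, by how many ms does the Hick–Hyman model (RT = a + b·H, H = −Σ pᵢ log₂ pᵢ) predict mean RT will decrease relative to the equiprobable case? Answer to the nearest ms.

46 ms

The RT saving is b·ΔH. Equiprobable H₀ = log₂(6) = 2.5850 bits; with the given probabilities H = 2.2811 bits.
b·(H₀ − H) = 150 × (2.5850 − 2.2811) = 45.57 ms.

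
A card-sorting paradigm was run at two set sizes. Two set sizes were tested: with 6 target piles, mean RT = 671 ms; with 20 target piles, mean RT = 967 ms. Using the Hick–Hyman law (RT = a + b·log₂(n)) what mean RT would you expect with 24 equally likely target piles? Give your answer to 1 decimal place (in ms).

With log₂ n on the abscissa the relation is linear; from the two conditions:
  b = (967 − 671) / (log₂ 20 − log₂ 6) = 296 / (4.3219 − 2.5850) = 170.412 ms/bit
  a = 671 − 170.412 × 2.5850 = 230.491 ms
Then RT(24) = 230.491 + 170.412 × log₂ 24 = 230.491 + 170.412 × 4.5850 ≈ 1011.824 ms.

1011.8 ms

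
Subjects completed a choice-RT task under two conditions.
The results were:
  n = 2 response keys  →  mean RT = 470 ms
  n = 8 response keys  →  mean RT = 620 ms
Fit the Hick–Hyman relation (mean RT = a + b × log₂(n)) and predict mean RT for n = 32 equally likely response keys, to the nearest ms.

Solve the two-equation system in a and b:
  b = (620 − 470) / (log₂ 8 − log₂ 2) = 150 / (3 − 1) = 75 ms/bit
  a = 470 − 75 × 1 = 395 ms
Then RT(32) = 395 + 75 × log₂ 32 = 395 + 75 × 5 ≈ 770.000 ms.

770 ms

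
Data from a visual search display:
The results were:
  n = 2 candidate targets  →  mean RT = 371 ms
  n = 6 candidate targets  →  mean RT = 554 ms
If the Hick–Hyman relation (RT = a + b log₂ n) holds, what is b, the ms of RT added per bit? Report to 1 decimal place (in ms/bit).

Slope: b = (554 − 371) / (log₂ 6 − log₂ 2) = 183/1.5850 = 115.460 ms/bit.

115.5 ms/bit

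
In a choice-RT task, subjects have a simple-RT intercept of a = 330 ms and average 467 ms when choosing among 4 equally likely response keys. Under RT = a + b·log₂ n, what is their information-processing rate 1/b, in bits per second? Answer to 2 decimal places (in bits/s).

14.60 bits/s

b = (467 − 330)/log₂ 4 = 137/2 = 68.500 ms per bit = 0.06850 s/bit; the reciprocal is 14.599 bits/s.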